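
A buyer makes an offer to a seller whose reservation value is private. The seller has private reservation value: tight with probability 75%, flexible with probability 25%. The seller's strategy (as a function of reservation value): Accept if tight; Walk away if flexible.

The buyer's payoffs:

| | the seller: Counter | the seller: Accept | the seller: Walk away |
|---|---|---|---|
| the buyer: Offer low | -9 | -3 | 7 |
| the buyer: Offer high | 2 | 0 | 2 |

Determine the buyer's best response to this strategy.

E[Offer low] = 0.75·(-3) + 0.25·(7) = -0.5
E[Offer high] = 0.75·(0) + 0.25·(2) = 0.5
Best response: Offer high (0.5 is the largest).

Offer high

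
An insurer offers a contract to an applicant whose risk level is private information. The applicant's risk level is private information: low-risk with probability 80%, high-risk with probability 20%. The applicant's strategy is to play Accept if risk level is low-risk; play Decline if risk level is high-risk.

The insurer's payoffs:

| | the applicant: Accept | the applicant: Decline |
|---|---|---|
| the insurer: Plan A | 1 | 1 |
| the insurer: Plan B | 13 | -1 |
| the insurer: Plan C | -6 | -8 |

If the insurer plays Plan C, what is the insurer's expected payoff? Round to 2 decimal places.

-6.40

E[Plan C] = 0.8·(-6) + 0.2·(-8) = (-4.8) + (-1.6) = -6.4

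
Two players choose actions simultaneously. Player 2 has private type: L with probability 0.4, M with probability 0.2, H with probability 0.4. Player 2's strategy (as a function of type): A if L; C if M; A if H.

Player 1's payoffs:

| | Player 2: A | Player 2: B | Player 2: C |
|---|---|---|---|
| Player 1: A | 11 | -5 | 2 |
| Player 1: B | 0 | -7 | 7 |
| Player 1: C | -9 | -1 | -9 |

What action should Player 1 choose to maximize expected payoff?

Compute Player 1's expected payoff for each action, taking the expectation over Player 2's type.
E[A] = 0.4·(11) + 0.2·(2) + 0.4·(11) = 9.2
E[B] = 0.4·(0) + 0.2·(7) + 0.4·(0) = 1.4
E[C] = 0.4·(-9) + 0.2·(-9) + 0.4·(-9) = -9
Best response: A (9.2 is the largest).

A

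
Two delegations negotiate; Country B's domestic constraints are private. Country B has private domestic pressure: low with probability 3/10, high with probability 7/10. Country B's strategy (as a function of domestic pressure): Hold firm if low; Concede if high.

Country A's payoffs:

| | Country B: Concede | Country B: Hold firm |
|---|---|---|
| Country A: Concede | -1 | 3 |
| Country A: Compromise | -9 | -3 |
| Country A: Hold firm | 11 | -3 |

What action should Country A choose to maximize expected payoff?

Hold firm

E[Concede] = 3/10·(3) + 7/10·(-1) = 1/5
E[Compromise] = 3/10·(-3) + 7/10·(-9) = -36/5
E[Hold firm] = 3/10·(-3) + 7/10·(11) = 34/5
Best response: Hold firm (34/5 is the largest).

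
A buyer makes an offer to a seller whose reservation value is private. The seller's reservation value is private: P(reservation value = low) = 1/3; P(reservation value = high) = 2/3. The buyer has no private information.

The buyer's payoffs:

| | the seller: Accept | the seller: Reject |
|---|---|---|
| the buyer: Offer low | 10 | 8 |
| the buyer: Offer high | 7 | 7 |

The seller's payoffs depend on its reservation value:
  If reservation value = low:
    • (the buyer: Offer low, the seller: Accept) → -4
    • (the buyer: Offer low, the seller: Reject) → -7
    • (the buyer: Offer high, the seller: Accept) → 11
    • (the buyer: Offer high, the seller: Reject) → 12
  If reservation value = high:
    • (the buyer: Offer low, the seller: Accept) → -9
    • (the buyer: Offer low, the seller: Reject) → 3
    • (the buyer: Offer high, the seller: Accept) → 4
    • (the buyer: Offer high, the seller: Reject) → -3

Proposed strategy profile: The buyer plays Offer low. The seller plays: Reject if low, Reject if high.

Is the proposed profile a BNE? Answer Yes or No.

No

The buyer plays Offer low: E[Offer low] = 1/3·(8) + 2/3·(8) = 8; E[Offer high] = 7. Best-responding. ✓
The seller (reservation value low), facing Offer low: Accept gives -4, Reject gives -7. Proposed Reject is not best — profitable deviation exists. ✗
The seller (reservation value high), facing Offer low: Accept gives -9, Reject gives 3. Proposed Reject is best. ✓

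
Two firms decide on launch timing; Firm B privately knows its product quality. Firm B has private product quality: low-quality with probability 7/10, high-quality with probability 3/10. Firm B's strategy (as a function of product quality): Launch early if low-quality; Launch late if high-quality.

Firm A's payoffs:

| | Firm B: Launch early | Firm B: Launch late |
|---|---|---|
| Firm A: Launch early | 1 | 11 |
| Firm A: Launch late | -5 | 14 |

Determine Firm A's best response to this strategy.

Launch early

E[Launch early] = 7/10·(1) + 3/10·(11) = 4
E[Launch late] = 7/10·(-5) + 3/10·(14) = 7/10
Best response: Launch early (4 is the largest).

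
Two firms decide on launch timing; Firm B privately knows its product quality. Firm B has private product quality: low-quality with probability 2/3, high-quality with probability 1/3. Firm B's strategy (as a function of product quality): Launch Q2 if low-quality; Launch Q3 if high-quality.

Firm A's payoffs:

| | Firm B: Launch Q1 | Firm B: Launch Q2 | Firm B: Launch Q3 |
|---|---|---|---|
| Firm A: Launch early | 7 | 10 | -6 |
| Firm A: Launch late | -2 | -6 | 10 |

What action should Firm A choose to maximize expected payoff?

Launch early

Compute Firm A's expected payoff for each action, taking the expectation over Firm B's type.
E[Launch early] = 2/3·(10) + 1/3·(-6) = 14/3
E[Launch late] = 2/3·(-6) + 1/3·(10) = -2/3
Best response: Launch early (14/3 is the largest).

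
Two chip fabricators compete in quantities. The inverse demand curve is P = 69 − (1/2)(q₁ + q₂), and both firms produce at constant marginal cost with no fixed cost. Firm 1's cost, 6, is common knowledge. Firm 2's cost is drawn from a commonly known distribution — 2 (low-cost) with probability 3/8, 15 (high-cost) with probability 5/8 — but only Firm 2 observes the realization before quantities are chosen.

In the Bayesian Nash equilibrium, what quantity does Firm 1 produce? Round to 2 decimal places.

44.75

Each type of Firm 2 best-responds to q₁; Firm 1 best-responds to the expected q₂ over Firm 2's types.
Firm 2 with cost c maximizes (69 − (1/2)(q₁+q₂) − c)·q₂, giving q₂(c) = (69 − c − (1/2)q₁).
E[c₂] = 3/8·2 + 5/8·15 = 10.125
Firm 1's FOC against E[q₂] yields q₁ = (69 − 2·6 + E[c₂])/(3/2) = (69 − 12 + 10.125)/(3/2) = 44.75.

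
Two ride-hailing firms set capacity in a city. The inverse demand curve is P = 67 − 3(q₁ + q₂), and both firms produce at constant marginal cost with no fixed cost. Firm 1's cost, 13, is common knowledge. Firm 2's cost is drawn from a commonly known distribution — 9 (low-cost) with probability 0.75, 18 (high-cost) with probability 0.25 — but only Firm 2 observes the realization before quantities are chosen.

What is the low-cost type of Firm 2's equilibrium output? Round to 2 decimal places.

Type-c best response for Firm 2: q₂(c) = (67 − c)/6 − q₁/2.
Firm 1 maximizes expected profit; its first-order condition is 67 − 6q₁ − 3E[q₂] − 13 = 0.
Substituting E[q₂] and solving: E[c₂] = 11.25, so q₁ = (67 − 2·13 + 11.25)/9 = 5.80556.
q₂(low-cost) = (67 − 9 − 3·5.80556)/6 = 6.76389.

6.76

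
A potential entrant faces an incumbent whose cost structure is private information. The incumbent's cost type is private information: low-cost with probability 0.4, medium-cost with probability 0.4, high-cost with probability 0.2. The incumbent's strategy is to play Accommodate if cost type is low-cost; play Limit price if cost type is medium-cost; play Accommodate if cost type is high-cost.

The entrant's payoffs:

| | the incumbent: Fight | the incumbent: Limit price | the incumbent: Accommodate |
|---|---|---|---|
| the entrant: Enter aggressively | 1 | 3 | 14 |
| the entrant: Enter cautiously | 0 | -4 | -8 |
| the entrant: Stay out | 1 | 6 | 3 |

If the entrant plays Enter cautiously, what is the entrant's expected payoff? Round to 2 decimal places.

-6.40

E[Enter cautiously] = 0.4·(-8) + 0.4·(-4) + 0.2·(-8) = (-3.2) + (-1.6) + (-1.6) = -6.4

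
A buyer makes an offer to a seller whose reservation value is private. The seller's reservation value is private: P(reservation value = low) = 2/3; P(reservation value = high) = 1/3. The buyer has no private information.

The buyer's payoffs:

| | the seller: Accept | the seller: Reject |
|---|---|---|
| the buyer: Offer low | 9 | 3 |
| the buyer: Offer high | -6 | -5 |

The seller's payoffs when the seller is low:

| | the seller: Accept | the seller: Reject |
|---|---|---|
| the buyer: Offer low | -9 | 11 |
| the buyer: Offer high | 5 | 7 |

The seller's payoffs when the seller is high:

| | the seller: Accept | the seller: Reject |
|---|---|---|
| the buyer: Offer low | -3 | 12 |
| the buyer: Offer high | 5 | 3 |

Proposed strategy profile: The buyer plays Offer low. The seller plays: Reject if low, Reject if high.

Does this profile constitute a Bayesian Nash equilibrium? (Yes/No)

The buyer plays Offer low: E[Offer low] = 2/3·(3) + 1/3·(3) = 3; E[Offer high] = -5. Best-responding. ✓
The seller (reservation value low), facing Offer low: Accept gives -9, Reject gives 11. Proposed Reject is best. ✓
The seller (reservation value high), facing Offer low: Accept gives -3, Reject gives 12. Proposed Reject is best. ✓

Yes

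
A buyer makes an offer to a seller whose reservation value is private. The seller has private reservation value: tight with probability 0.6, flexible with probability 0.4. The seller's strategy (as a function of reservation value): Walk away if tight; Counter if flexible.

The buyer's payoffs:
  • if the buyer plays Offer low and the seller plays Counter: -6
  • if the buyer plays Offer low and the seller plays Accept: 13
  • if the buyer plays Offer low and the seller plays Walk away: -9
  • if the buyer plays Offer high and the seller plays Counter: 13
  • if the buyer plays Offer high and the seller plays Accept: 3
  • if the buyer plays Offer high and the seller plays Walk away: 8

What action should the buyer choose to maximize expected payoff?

Offer high

Compute the buyer's expected payoff for each action, taking the expectation over the seller's type.
E[Offer low] = 0.6·(-9) + 0.4·(-6) = -7.8
E[Offer high] = 0.6·(8) + 0.4·(13) = 10
Best response: Offer high (10 is the largest).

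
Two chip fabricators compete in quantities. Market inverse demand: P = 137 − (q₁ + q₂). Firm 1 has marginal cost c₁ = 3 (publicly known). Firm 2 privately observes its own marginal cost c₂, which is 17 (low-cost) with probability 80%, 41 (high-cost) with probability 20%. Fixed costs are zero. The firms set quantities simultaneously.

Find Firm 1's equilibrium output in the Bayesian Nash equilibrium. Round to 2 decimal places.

50.93

Firm 2 with cost c maximizes (137 − (q₁+q₂) − c)·q₂, giving q₂(c) = (137 − c − q₁)/2.
E[c₂] = 0.8·17 + 0.2·41 = 21.8
Firm 1's FOC against E[q₂] yields q₁ = (137 − 2·3 + E[c₂])/3 = (137 − 6 + 21.8)/3 = 50.9333.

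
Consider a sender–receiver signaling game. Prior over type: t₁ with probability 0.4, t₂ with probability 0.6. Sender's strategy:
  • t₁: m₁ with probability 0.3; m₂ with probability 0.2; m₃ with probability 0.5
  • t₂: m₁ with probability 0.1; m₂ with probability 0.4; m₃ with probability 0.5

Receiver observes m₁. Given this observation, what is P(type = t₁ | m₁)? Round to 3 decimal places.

P(m₁) = 0.4·0.3 + 0.6·0.1 = 0.18
P(t₁ | m₁) = (0.4·0.3) / 0.18 = 0.12 / 0.18 = 0.666667

0.667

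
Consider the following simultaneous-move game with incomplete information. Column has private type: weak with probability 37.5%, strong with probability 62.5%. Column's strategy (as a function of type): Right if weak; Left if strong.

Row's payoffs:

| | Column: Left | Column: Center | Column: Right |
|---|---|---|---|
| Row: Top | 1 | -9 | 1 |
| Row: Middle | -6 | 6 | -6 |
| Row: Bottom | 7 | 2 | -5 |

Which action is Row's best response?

Bottom

E[Top] = 0.375·(1) + 0.625·(1) = 1
E[Middle] = 0.375·(-6) + 0.625·(-6) = -6
E[Bottom] = 0.375·(-5) + 0.625·(7) = 2.5
Best response: Bottom (2.5 is the largest).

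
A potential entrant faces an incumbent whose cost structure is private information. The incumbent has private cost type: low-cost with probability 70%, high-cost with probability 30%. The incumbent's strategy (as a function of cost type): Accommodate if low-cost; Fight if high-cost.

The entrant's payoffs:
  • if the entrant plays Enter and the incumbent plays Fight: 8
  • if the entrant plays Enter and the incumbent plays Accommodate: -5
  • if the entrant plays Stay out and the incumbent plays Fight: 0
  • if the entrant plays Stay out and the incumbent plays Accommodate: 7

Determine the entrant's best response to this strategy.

Stay out

E[Enter] = 0.7·(-5) + 0.3·(8) = -1.1
E[Stay out] = 0.7·(7) + 0.3·(0) = 4.9
Best response: Stay out (4.9 is the largest).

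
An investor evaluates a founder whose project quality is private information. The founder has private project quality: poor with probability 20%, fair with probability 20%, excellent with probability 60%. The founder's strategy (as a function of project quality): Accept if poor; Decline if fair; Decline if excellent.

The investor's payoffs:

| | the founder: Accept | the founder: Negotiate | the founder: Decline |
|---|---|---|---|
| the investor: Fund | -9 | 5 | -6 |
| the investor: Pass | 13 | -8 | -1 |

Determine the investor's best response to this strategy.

E[Fund] = 0.2·(-9) + 0.2·(-6) + 0.6·(-6) = -6.6
E[Pass] = 0.2·(13) + 0.2·(-1) + 0.6·(-1) = 1.8
Best response: Pass (1.8 is the largest).

Pass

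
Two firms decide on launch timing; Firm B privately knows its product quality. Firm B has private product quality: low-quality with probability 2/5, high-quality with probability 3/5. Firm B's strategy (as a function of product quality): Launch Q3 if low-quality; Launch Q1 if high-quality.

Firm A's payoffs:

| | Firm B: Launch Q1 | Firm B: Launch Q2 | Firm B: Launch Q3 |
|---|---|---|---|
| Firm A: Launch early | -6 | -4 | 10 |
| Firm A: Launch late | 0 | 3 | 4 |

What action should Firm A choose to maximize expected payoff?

Launch late

Compute Firm A's expected payoff for each action, taking the expectation over Firm B's type.
E[Launch early] = 2/5·(10) + 3/5·(-6) = 2/5
E[Launch late] = 2/5·(4) + 3/5·(0) = 8/5
Best response: Launch late (8/5 is the largest).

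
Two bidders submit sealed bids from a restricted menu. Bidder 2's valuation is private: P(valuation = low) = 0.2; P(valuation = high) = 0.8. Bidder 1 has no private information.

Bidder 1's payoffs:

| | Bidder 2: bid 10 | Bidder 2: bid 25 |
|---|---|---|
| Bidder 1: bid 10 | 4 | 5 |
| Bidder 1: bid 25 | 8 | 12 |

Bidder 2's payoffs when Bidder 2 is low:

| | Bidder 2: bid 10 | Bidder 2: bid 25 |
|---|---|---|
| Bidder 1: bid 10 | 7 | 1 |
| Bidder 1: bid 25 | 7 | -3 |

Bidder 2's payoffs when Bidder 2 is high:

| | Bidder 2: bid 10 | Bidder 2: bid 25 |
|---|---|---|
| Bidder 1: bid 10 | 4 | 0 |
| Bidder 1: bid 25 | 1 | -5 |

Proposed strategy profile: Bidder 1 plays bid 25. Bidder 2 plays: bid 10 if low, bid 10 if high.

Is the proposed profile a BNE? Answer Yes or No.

Yes

Bidder 1 plays bid 25: E[bid 25] = 0.2·(8) + 0.8·(8) = 8; E[bid 10] = 4. Best-responding. ✓
Bidder 2 (valuation low), facing bid 25: bid 10 gives 7, bid 25 gives -3. Proposed bid 10 is best. ✓
Bidder 2 (valuation high), facing bid 25: bid 10 gives 1, bid 25 gives -5. Proposed bid 10 is best. ✓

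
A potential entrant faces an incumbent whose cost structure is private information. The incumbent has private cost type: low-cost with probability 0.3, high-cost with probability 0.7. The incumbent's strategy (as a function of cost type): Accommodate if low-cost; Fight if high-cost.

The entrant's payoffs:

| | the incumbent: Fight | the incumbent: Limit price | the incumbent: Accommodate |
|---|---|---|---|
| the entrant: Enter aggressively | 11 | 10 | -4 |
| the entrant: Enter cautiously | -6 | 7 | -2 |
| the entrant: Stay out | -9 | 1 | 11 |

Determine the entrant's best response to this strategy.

E[Enter aggressively] = 0.3·(-4) + 0.7·(11) = 6.5
E[Enter cautiously] = 0.3·(-2) + 0.7·(-6) = -4.8
E[Stay out] = 0.3·(11) + 0.7·(-9) = -3
Best response: Enter aggressively (6.5 is the largest).

Enter aggressively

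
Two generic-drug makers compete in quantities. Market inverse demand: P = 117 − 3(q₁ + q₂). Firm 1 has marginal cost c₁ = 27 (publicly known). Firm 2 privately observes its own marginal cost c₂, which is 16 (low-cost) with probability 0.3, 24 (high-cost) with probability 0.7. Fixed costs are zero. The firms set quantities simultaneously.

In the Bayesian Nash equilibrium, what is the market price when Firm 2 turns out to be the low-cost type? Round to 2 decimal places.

Type-c best response for Firm 2: q₂(c) = (117 − c)/6 − q₁/2.
Firm 1 maximizes expected profit; its first-order condition is 117 − 6q₁ − 3E[q₂] − 27 = 0.
Substituting E[q₂] and solving: E[c₂] = 21.6, so q₁ = (117 − 2·27 + 21.6)/9 = 9.4.
q₂(low-cost) = 12.1333, so P = 117 − 3·(9.4 + 12.1333) = 52.4.

52.40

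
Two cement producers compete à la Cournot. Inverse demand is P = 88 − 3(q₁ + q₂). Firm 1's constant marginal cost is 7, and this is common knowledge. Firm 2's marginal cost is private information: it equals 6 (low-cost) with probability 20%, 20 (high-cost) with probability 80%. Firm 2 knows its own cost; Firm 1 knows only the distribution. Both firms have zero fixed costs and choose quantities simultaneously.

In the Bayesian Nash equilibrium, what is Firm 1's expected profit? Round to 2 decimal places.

Each type of Firm 2 best-responds to q₁; Firm 1 best-responds to the expected q₂ over Firm 2's types.
Firm 2 with cost c maximizes (88 − 3(q₁+q₂) − c)·q₂, giving q₂(c) = (88 − c − 3q₁)/6.
E[c₂] = 0.2·6 + 0.8·20 = 17.2
Firm 1's FOC against E[q₂] yields q₁ = (88 − 2·7 + E[c₂])/9 = (88 − 14 + 17.2)/9 = 10.1333.
E[P] = 88 − 3·(q₁ + E[q₂]) = 37.4; Firm 1's expected profit = (E[P] − 7)·q₁ = (37.4 − 7)·10.1333 = 308.053.

308.05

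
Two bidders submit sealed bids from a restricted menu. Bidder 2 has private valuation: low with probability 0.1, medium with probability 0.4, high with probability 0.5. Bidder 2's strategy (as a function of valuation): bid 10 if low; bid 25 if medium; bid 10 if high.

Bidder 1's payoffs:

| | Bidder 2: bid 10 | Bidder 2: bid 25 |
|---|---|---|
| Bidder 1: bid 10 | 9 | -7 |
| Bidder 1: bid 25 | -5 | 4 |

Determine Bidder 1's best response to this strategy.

E[bid 10] = 0.1·(9) + 0.4·(-7) + 0.5·(9) = 2.6
E[bid 25] = 0.1·(-5) + 0.4·(4) + 0.5·(-5) = -1.4
Best response: bid 10 (2.6 is the largest).

bid 10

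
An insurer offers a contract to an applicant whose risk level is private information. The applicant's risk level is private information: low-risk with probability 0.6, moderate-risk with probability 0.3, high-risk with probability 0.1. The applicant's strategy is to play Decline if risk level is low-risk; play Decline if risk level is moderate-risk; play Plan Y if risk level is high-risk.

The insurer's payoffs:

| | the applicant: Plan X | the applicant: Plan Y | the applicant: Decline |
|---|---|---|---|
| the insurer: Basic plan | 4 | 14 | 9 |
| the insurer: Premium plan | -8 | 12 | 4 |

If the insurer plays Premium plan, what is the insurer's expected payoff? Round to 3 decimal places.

4.800

Take the expectation over the applicant's risk level, weighting each type's action by its prior probability.
E[Premium plan] = 0.6·4 + 0.3·4 + 0.1·12 = 2.4 + 1.2 + 1.2 = 4.8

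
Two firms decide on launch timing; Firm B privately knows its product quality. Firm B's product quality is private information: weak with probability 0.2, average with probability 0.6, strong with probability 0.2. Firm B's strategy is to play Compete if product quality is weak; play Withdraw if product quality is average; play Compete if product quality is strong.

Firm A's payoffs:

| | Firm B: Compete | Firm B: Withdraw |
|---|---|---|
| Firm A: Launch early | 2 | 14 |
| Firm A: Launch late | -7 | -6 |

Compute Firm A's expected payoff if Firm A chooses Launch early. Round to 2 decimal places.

9.20

Take the expectation over Firm B's product quality, weighting each type's action by its prior probability.
E[Launch early] = 0.2·2 + 0.6·14 + 0.2·2 = 0.4 + 8.4 + 0.4 = 9.2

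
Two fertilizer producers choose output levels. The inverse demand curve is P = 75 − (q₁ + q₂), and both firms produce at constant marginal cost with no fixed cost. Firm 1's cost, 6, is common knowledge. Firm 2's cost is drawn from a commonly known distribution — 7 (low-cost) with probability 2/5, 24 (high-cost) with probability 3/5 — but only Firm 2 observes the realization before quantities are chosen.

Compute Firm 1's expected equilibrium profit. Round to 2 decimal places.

Type-c best response for Firm 2: q₂(c) = (75 − c)/2 − q₁/2.
Firm 1 maximizes expected profit; its first-order condition is 75 − 2q₁ − E[q₂] − 6 = 0.
Substituting E[q₂] and solving: E[c₂] = 17.2, so q₁ = (75 − 2·6 + 17.2)/3 = 26.7333.
E[P] = 75 − (q₁ + E[q₂]) = 32.7333; Firm 1's expected profit = (E[P] − 6)·q₁ = (32.7333 − 6)·26.7333 = 714.671.

714.67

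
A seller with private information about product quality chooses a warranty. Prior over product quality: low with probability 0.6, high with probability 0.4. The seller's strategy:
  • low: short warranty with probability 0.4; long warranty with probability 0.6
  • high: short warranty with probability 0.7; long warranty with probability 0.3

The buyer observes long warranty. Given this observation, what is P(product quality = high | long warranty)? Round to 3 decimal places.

0.250

Apply Bayes' rule using the sender's strategy as the likelihood.
P(long warranty) = 0.6·0.6 + 0.4·0.3 = 0.48
P(high | long warranty) = (0.4·0.3) / 0.48 = 0.12 / 0.48 = 0.25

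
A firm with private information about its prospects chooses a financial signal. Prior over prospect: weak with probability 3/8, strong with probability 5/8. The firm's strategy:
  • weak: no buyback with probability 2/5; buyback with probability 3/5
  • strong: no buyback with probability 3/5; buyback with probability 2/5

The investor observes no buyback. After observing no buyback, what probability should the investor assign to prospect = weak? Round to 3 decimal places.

0.286

P(no buyback) = (3/8)·(2/5) + (5/8)·(3/5) = 21/40
P(weak | no buyback) = ((3/8)·(2/5)) / (21/40) = (3/20) / (21/40) = 2/7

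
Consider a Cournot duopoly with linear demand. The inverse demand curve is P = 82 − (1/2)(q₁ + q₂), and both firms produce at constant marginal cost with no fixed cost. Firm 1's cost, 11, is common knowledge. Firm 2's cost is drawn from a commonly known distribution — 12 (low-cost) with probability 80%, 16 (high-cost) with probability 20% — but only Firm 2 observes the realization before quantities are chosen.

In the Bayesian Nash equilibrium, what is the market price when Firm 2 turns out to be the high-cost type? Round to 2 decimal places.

36.87

Each type of Firm 2 best-responds to q₁; Firm 1 best-responds to the expected q₂ over Firm 2's types.
Firm 2 with cost c maximizes (82 − (1/2)(q₁+q₂) − c)·q₂, giving q₂(c) = (82 − c − (1/2)q₁).
E[c₂] = 0.8·12 + 0.2·16 = 12.8
Firm 1's FOC against E[q₂] yields q₁ = (82 − 2·11 + E[c₂])/(3/2) = (82 − 22 + 12.8)/(3/2) = 48.5333.
q₂(high-cost) = 41.7333, so P = 82 − (1/2)·(48.5333 + 41.7333) = 36.8667.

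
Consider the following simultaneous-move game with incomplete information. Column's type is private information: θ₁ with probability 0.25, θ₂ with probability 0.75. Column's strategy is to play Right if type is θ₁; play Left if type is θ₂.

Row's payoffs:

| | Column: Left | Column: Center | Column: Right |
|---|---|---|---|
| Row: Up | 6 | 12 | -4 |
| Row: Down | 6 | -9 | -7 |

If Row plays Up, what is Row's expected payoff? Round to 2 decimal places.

E[Up] = 0.25·(-4) + 0.75·6 = (-1) + 4.5 = 3.5

3.50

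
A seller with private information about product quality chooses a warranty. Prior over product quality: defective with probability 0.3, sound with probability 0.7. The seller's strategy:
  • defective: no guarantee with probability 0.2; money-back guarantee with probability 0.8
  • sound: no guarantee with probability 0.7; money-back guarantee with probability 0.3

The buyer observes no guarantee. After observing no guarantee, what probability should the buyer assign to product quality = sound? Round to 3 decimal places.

Apply Bayes' rule using the sender's strategy as the likelihood.
P(no guarantee) = 0.3·0.2 + 0.7·0.7 = 0.55
P(sound | no guarantee) = (0.7·0.7) / 0.55 = 0.49 / 0.55 = 0.890909

0.891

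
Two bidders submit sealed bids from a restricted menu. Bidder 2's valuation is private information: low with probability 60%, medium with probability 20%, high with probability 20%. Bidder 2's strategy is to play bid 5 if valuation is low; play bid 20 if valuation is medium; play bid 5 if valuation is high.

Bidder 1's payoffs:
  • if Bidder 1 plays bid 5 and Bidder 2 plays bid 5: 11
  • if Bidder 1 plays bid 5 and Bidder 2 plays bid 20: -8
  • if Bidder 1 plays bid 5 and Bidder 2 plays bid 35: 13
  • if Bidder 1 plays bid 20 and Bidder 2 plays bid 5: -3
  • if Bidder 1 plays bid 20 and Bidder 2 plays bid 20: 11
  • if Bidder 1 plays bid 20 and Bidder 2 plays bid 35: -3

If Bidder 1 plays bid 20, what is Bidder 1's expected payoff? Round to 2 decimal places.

-0.20

E[bid 20] = 0.6·(-3) + 0.2·11 + 0.2·(-3) = (-1.8) + 2.2 + (-0.6) = -0.2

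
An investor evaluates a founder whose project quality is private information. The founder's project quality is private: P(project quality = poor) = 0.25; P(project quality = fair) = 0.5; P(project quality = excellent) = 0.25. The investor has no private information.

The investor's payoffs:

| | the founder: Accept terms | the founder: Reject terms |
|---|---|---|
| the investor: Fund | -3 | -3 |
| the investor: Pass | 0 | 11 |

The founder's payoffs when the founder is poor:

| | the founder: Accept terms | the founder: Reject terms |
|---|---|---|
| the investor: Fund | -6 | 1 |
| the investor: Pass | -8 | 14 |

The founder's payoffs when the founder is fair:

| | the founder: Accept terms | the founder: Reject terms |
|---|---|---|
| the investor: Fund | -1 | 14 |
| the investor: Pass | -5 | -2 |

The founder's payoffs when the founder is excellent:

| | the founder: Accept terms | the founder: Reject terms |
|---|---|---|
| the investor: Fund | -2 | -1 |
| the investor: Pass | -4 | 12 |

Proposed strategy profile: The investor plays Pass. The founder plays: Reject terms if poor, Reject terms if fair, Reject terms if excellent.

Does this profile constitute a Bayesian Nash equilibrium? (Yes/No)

Yes

The investor plays Pass: E[Pass] = 0.25·(11) + 0.5·(11) + 0.25·(11) = 11; E[Fund] = -3. Best-responding. ✓
The founder (project quality poor), facing Pass: Accept terms gives -8, Reject terms gives 14. Proposed Reject terms is best. ✓
The founder (project quality fair), facing Pass: Accept terms gives -5, Reject terms gives -2. Proposed Reject terms is best. ✓
The founder (project quality excellent), facing Pass: Accept terms gives -4, Reject terms gives 12. Proposed Reject terms is best. ✓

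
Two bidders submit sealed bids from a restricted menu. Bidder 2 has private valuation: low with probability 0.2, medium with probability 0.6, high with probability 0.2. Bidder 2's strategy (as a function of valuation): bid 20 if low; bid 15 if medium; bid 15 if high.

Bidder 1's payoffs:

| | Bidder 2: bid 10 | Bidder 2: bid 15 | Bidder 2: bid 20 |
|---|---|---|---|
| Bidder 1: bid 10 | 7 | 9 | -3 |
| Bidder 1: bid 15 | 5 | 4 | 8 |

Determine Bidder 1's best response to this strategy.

bid 10

Compute Bidder 1's expected payoff for each action, taking the expectation over Bidder 2's type.
E[bid 10] = 0.2·(-3) + 0.6·(9) + 0.2·(9) = 6.6
E[bid 15] = 0.2·(8) + 0.6·(4) + 0.2·(4) = 4.8
Best response: bid 10 (6.6 is the largest).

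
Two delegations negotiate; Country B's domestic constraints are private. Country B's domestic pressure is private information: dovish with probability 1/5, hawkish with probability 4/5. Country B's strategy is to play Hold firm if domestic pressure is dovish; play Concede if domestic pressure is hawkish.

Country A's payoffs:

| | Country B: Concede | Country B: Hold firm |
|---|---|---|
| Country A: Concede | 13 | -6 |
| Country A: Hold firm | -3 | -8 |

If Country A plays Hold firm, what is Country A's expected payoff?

-4

E[Hold firm] = 1/5·(-8) + 4/5·(-3) = (-8/5) + (-12/5) = -4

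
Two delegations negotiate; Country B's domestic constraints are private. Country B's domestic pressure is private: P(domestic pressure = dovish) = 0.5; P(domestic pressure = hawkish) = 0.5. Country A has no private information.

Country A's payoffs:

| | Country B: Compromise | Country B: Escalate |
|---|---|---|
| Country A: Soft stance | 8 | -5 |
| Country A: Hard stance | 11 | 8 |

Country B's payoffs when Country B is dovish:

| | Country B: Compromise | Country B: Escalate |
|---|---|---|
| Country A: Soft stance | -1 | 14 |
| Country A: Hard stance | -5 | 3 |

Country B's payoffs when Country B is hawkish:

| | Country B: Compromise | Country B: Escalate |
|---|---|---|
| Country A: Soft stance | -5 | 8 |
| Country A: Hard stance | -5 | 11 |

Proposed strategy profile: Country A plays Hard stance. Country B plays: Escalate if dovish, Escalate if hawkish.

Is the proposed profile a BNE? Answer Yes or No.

Yes

Country A plays Hard stance: E[Hard stance] = 0.5·(8) + 0.5·(8) = 8; E[Soft stance] = -5. Best-responding. ✓
Country B (domestic pressure dovish), facing Hard stance: Compromise gives -5, Escalate gives 3. Proposed Escalate is best. ✓
Country B (domestic pressure hawkish), facing Hard stance: Compromise gives -5, Escalate gives 11. Proposed Escalate is best. ✓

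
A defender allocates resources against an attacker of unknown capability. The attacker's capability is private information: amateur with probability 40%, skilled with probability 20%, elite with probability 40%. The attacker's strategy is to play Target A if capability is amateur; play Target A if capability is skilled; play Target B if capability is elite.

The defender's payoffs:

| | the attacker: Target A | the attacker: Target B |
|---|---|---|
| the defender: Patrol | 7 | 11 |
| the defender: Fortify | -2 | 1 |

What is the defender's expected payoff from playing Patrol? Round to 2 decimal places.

E[Patrol] = 0.4·7 + 0.2·7 + 0.4·11 = 2.8 + 1.4 + 4.4 = 8.6

8.60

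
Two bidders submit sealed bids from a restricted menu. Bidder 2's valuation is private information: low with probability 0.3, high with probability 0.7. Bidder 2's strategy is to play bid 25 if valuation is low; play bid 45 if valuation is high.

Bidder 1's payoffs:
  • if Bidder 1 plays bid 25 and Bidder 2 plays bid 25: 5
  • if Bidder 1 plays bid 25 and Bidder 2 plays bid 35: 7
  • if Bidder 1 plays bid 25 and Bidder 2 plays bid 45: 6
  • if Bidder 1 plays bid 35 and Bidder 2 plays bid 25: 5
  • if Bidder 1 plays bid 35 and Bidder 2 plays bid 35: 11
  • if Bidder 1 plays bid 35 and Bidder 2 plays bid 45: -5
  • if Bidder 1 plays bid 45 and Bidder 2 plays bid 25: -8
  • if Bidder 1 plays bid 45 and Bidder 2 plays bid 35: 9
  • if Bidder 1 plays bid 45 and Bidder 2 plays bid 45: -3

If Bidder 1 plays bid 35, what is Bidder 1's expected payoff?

-2

E[bid 35] = 0.3·5 + 0.7·(-5) = 1.5 + (-3.5) = -2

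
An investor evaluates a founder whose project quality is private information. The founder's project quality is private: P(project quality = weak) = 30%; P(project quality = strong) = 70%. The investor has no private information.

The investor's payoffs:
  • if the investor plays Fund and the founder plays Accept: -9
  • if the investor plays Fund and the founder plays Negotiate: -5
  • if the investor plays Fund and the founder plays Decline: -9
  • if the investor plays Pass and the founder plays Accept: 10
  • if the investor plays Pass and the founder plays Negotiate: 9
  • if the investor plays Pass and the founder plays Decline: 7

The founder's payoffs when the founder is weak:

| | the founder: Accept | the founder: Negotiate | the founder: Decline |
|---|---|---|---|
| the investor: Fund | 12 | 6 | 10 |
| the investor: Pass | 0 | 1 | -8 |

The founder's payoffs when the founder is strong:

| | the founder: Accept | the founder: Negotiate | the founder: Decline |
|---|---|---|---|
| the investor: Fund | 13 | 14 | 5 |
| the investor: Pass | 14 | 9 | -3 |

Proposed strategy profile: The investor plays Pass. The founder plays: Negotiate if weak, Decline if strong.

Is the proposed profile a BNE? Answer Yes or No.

The investor plays Pass: E[Pass] = 0.3·(9) + 0.7·(7) = 7.6; E[Fund] = -7.8. Best-responding. ✓
The founder (project quality weak), facing Pass: Accept gives 0, Negotiate gives 1, Decline gives -8. Proposed Negotiate is best. ✓
The founder (project quality strong), facing Pass: Accept gives 14, Negotiate gives 9, Decline gives -3. Proposed Decline is not best — profitable deviation exists. ✗

No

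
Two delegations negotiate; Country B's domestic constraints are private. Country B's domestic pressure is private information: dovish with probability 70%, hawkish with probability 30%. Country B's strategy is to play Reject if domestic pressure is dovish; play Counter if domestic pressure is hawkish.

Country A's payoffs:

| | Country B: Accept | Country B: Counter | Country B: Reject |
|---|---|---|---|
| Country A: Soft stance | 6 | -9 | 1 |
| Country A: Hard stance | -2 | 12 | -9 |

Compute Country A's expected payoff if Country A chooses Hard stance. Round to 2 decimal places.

E[Hard stance] = 0.7·(-9) + 0.3·12 = (-6.3) + 3.6 = -2.7

-2.70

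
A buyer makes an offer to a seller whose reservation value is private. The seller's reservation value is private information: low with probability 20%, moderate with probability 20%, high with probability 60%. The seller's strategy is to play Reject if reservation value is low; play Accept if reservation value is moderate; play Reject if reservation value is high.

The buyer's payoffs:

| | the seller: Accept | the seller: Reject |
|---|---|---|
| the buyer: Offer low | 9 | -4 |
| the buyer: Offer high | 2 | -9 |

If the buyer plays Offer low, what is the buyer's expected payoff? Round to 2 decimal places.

-1.40

Take the expectation over the seller's reservation value, weighting each type's action by its prior probability.
E[Offer low] = 0.2·(-4) + 0.2·9 + 0.6·(-4) = (-0.8) + 1.8 + (-2.4) = -1.4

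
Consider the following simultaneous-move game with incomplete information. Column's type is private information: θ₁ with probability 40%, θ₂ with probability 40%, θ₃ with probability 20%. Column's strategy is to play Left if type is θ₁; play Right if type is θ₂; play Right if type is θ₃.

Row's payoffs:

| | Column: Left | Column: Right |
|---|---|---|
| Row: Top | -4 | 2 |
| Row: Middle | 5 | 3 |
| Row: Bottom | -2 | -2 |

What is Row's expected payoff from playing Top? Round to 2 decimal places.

E[Top] = 0.4·(-4) + 0.4·2 + 0.2·2 = (-1.6) + 0.8 + 0.4 = -0.4

-0.40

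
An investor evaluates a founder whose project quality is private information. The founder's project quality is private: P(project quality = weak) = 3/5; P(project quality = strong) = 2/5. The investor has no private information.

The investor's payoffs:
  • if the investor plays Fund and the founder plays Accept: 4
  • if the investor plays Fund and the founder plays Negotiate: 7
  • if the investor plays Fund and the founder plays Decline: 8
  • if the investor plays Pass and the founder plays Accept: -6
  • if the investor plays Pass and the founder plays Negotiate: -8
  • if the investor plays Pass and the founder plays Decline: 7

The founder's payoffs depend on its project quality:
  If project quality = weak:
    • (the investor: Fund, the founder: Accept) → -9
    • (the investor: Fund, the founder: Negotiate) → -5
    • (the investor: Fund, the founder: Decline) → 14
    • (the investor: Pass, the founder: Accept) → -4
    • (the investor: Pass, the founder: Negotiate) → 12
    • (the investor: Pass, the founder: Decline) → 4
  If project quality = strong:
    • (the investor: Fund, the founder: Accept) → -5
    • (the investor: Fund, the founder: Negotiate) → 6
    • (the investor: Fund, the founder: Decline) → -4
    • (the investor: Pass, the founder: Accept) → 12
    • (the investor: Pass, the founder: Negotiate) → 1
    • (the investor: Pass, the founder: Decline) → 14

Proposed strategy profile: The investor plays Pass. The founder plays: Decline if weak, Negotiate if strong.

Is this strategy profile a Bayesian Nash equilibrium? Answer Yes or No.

A profile is a BNE iff every type of every player is best-responding given beliefs about the other side.
The investor plays Pass: E[Pass] = 3/5·(7) + 2/5·(-8) = 1; E[Fund] = 38/5. Not best-responding. ✗
The founder (project quality weak), facing Pass: Accept gives -4, Negotiate gives 12, Decline gives 4. Proposed Decline is not best — profitable deviation exists. ✗
The founder (project quality strong), facing Pass: Accept gives 12, Negotiate gives 1, Decline gives 14. Proposed Negotiate is not best — profitable deviation exists. ✗

No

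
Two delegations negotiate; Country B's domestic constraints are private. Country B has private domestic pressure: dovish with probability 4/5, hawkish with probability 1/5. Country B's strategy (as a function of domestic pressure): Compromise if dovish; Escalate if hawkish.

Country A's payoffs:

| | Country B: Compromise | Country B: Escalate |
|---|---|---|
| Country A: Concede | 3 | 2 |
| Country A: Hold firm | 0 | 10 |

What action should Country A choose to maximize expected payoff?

Compute Country A's expected payoff for each action, taking the expectation over Country B's type.
E[Concede] = 4/5·(3) + 1/5·(2) = 14/5
E[Hold firm] = 4/5·(0) + 1/5·(10) = 2
Best response: Concede (14/5 is the largest).

Concede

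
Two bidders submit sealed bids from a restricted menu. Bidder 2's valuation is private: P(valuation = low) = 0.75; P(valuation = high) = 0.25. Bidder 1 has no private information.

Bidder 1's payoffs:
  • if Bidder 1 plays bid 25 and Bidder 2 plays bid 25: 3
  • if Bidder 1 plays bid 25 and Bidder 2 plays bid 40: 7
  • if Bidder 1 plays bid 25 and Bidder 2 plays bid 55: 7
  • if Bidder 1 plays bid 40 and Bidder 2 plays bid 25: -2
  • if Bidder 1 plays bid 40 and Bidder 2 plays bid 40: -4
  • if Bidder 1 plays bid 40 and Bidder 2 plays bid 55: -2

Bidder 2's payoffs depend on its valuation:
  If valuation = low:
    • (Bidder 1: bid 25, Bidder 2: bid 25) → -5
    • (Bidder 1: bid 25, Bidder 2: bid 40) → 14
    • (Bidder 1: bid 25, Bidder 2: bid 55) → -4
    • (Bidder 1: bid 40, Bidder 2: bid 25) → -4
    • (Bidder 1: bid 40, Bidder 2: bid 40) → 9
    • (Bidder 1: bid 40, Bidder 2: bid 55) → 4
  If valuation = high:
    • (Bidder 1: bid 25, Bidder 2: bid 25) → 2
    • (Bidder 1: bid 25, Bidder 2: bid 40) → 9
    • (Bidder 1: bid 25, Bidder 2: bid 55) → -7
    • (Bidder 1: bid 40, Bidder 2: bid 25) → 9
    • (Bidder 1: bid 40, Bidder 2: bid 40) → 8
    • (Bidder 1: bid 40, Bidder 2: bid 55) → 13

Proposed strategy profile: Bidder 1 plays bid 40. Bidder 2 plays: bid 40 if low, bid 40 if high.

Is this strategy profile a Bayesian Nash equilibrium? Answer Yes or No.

No

A profile is a BNE iff every type of every player is best-responding given beliefs about the other side.
Bidder 1 plays bid 40: E[bid 40] = 0.75·(-4) + 0.25·(-4) = -4; E[bid 25] = 7. Not best-responding. ✗
Bidder 2 (valuation low), facing bid 40: bid 25 gives -4, bid 40 gives 9, bid 55 gives 4. Proposed bid 40 is best. ✓
Bidder 2 (valuation high), facing bid 40: bid 25 gives 9, bid 40 gives 8, bid 55 gives 13. Proposed bid 40 is not best — profitable deviation exists. ✗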